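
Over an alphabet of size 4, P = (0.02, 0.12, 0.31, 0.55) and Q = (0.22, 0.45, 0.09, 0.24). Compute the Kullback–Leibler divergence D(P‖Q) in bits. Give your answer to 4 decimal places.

D(P‖Q) = Σ p·log₂(p/q).
  0.02·log₂(0.02/0.22) = -0.06919
  0.12·log₂(0.12/0.45) = -0.22883
  0.31·log₂(0.31/0.09) = 0.55312
  0.55·log₂(0.55/0.24) = 0.65802
D(P‖Q) = 0.9131 bits.

0.9131 bits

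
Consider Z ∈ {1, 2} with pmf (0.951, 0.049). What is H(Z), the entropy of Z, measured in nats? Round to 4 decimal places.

H(Z) = −Σ p·ln p.
  −(0.951)·ln(0.951) = 0.04778
  −(0.049)·ln(0.049) = 0.14778
Sum: 0.04778 + 0.14778 = 0.1956 nats.

0.1956 nats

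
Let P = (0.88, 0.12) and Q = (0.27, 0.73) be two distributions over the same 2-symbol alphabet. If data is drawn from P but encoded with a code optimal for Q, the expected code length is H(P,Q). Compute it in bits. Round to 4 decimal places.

H(P,Q) = −Σ p·log₂ q.
  −0.88·log₂(0.27) = 1.66229
  −0.12·log₂(0.73) = 0.05448
H(P,Q) = 1.7168 bits.

1.7168 bits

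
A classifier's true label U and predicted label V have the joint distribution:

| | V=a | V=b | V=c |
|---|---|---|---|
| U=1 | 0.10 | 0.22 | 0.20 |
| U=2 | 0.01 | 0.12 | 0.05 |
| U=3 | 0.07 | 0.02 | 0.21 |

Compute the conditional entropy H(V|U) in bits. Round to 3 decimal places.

1.324 bits

Marginals: p(U) = (0.5200, 0.1800, 0.3000), p(V) = (0.1800, 0.3600, 0.4600).
H(V|U) = Σ p(U) · H(V|U=·).
  U=1: p=0.5200, H(V|U=1) = 1.5126
  U=2: p=0.1800, H(V|U=2) = 1.1350
  U=3: p=0.3000, H(V|U=3) = 1.1106
Weighted sum = 1.324 bits.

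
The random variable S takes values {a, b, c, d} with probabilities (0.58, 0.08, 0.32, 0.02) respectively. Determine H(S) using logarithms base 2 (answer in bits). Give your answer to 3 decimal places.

1.386 bits

H(S) = −Σ p·log₂ p.
  −(0.58)·log₂(0.58) = 0.4558
  −(0.08)·log₂(0.08) = 0.2915
  −(0.32)·log₂(0.32) = 0.5260
  −(0.02)·log₂(0.02) = 0.1129
Sum: 0.4558 + 0.2915 + 0.5260 + 0.1129 = 1.386 bits.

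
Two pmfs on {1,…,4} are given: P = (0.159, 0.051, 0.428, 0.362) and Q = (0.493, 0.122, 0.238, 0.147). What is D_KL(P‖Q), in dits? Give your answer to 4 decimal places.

D(P‖Q) = Σ p·log₁₀(p/q).
  0.159·log₁₀(0.159/0.493) = -0.07814
  0.051·log₁₀(0.051/0.122) = -0.01932
  0.428·log₁₀(0.428/0.238) = 0.10908
  0.362·log₁₀(0.362/0.147) = 0.14168
D(P‖Q) = 0.1533 dits.

0.1533 dits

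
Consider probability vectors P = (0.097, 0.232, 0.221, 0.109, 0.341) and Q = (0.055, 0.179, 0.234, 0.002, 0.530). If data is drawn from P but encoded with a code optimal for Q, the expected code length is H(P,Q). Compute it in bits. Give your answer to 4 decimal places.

H(P,Q) = −Σ p·log₂ q.
  −0.097·log₂(0.055) = 0.40589
  −0.232·log₂(0.179) = 0.57582
  −0.221·log₂(0.234) = 0.46309
  −0.109·log₂(0.002) = 0.97727
  −0.341·log₂(0.530) = 0.31233
H(P,Q) = 2.7344 bits.

2.7344 bits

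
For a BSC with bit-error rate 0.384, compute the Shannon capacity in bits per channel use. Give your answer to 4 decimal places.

0.0392 bits

Binary symmetric channel: C = 1 − h₂(ε) where h₂ is the binary entropy function.
h₂(0.384) = −0.384·log₂0.384 − 0.616·log₂0.616 = 0.9608.
C = 1 − 0.9608 = 0.0392 bits per channel use.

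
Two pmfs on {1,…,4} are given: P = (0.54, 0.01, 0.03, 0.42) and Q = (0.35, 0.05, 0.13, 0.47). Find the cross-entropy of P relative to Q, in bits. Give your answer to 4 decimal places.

1.4069 bits

H(P,Q) = −Σ p·log₂ q.
  −0.54·log₂(0.35) = 0.81787
  −0.01·log₂(0.05) = 0.04322
  −0.03·log₂(0.13) = 0.08830
  −0.42·log₂(0.47) = 0.45749
H(P,Q) = 1.4069 bits.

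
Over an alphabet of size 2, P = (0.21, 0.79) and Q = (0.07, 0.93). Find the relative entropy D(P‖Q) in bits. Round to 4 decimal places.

D(P‖Q) = Σ p·log₂(p/q).
  0.21·log₂(0.21/0.07) = 0.33284
  0.79·log₂(0.79/0.93) = -0.18595
D(P‖Q) = 0.1469 bits.

0.1469 bits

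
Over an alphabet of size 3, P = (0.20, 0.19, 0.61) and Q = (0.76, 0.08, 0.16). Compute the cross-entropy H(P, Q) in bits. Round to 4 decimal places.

2.3843 bits

H(P,Q) = −Σ p·log₂ q.
  −0.20·log₂(0.76) = 0.07919
  −0.19·log₂(0.08) = 0.69233
  −0.61·log₂(0.16) = 1.61275
H(P,Q) = 2.3843 bits.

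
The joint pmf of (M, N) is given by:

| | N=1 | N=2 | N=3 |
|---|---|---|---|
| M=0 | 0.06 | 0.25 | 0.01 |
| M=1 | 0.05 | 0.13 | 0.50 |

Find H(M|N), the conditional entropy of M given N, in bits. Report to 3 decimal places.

0.533 bits

Marginals: p(M) = (0.3200, 0.6800), p(N) = (0.1100, 0.3800, 0.5100).
H(M|N) = Σ p(N) · H(M|N=·).
  N=1: p=0.1100, H(M|N=1) = 0.9940
  N=2: p=0.3800, H(M|N=2) = 0.9268
  N=3: p=0.5100, H(M|N=3) = 0.1392
Weighted sum = 0.533 bits.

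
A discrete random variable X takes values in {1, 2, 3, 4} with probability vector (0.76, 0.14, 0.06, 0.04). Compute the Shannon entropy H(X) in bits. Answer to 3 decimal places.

1.127 bits

H(X) = −Σ p·log₂ p.
  −(0.76)·log₂(0.76) = 0.3009
  −(0.14)·log₂(0.14) = 0.3971
  −(0.06)·log₂(0.06) = 0.2435
  −(0.04)·log₂(0.04) = 0.1858
Sum: 0.3009 + 0.3971 + 0.2435 + 0.1858 = 1.127 bits.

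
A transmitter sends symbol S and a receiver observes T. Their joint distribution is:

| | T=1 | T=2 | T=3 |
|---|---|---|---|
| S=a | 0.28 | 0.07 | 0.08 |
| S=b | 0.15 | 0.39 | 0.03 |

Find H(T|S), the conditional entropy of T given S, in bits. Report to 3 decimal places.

1.181 bits

Chain rule: H(T|S) = H(S,T) − H(S).
Marginals: p(S) = (0.4300, 0.5700), p(T) = (0.4300, 0.4600, 0.1100).
H(S,T) = 2.1664 bits; H(S) = 0.9858 bits.
H(T|S) = 2.1664 − 0.9858 = 1.181 bits.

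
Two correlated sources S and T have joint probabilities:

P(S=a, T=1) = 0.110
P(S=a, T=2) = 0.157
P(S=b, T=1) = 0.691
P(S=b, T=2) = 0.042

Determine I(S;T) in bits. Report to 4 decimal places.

0.2268 bits

Marginals: p(S) = (0.2670, 0.7330), p(T) = (0.8010, 0.1990).
I(S;T) = Σ p(x,y)·log₂[p(x,y)/(p(x)p(y))].
  (a,1): 0.110·log₂(0.5143) = -0.10551
  (a,2): 0.157·log₂(2.9548) = 0.24540
  (b,1): 0.691·log₂(1.1769) = 0.16238
  (b,2): 0.042·log₂(0.2879) = -0.07544
Sum = 0.2268 bits.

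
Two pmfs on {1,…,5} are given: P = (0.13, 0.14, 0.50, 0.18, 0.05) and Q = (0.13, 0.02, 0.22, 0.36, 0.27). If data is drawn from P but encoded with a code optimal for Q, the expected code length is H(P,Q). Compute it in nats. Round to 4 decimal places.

H(P,Q) = −Σ p·ln q.
  −0.13·ln(0.13) = 0.26523
  −0.14·ln(0.02) = 0.54768
  −0.50·ln(0.22) = 0.75706
  −0.18·ln(0.36) = 0.18390
  −0.05·ln(0.27) = 0.06547
H(P,Q) = 1.8193 nats.

1.8193 nats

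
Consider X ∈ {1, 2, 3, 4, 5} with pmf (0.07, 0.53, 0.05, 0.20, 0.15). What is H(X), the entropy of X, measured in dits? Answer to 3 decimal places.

H(X) = −Σ p·log₁₀ p.
  −(0.07)·log₁₀(0.07) = 0.0808
  −(0.53)·log₁₀(0.53) = 0.1461
  −(0.05)·log₁₀(0.05) = 0.0651
  −(0.20)·log₁₀(0.20) = 0.1398
  −(0.15)·log₁₀(0.15) = 0.1236
Sum: 0.0808 + 0.1461 + 0.0651 + 0.1398 + 0.1236 = 0.555 dits.

0.555 dits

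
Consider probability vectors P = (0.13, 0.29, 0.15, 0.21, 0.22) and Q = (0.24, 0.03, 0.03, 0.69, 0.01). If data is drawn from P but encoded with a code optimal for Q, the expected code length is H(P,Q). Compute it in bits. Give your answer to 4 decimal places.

H(P,Q) = −Σ p·log₂ q.
  −0.13·log₂(0.24) = 0.26766
  −0.29·log₂(0.03) = 1.46708
  −0.15·log₂(0.03) = 0.75883
  −0.21·log₂(0.69) = 0.11242
  −0.22·log₂(0.01) = 1.46165
H(P,Q) = 4.0676 bits.

4.0676 bits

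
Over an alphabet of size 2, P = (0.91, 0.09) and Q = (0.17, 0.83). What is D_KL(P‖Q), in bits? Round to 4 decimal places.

D(P‖Q) = Σ p·log₂(p/q).
  0.91·log₂(0.91/0.17) = 2.20250
  0.09·log₂(0.09/0.83) = -0.28846
D(P‖Q) = 1.9140 bits.

1.9140 bits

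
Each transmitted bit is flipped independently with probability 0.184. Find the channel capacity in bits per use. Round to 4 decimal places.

0.3113 bits

Binary symmetric channel: C = 1 − h₂(ε) where h₂ is the binary entropy function.
h₂(0.184) = −0.184·log₂0.184 − 0.816·log₂0.816 = 0.6887.
C = 1 − 0.6887 = 0.3113 bits per channel use.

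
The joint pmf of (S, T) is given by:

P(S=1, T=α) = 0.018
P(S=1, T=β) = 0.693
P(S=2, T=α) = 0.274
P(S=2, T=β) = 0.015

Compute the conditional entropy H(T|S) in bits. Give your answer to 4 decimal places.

Marginals: p(S) = (0.7110, 0.2890), p(T) = (0.2920, 0.7080).
H(T|S) = Σ p(S) · H(T|S=·).
  S=1: p=0.7110, H(T|S=1) = 0.1703
  S=2: p=0.2890, H(T|S=2) = 0.2944
Weighted sum = 0.2062 bits.

0.2062 bits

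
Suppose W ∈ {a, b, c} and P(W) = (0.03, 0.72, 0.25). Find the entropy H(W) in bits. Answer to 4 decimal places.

0.9930 bits

H(W) = −Σ p·log₂ p.
  −(0.03)·log₂(0.03) = 0.15177
  −(0.72)·log₂(0.72) = 0.34123
  −(0.25)·log₂(0.25) = 0.50000
Sum: 0.15177 + 0.34123 + 0.50000 = 0.9930 bits.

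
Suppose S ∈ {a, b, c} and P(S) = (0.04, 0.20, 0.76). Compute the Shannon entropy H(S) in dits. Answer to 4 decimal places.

H(S) = −Σ p·log₁₀ p.
  −(0.04)·log₁₀(0.04) = 0.05592
  −(0.20)·log₁₀(0.20) = 0.13979
  −(0.76)·log₁₀(0.76) = 0.09058
Sum: 0.05592 + 0.13979 + 0.09058 = 0.2863 dits.

0.2863 dits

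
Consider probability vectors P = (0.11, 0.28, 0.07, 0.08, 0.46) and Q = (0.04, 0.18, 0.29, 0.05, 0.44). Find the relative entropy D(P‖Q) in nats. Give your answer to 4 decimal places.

0.1935 nats

D(P‖Q) = Σ p·ln(p/q).
  0.11·ln(0.11/0.04) = 0.11128
  0.28·ln(0.28/0.18) = 0.12371
  0.07·ln(0.07/0.29) = -0.09950
  0.08·ln(0.08/0.05) = 0.03760
  0.46·ln(0.46/0.44) = 0.02045
D(P‖Q) = 0.1935 nats.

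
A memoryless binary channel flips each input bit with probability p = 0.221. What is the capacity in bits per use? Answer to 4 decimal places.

Binary symmetric channel: C = 1 − h₂(ε) where h₂ is the binary entropy function.
h₂(0.221) = −0.221·log₂0.221 − 0.779·log₂0.779 = 0.7620.
C = 1 − 0.7620 = 0.2380 bits per channel use.

0.2380 bits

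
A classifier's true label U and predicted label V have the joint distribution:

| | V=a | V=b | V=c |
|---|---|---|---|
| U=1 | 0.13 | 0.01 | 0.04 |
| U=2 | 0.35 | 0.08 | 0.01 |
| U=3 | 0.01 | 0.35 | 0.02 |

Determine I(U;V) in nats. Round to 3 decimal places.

0.387 nats

Marginals: p(U) = (0.1800, 0.4400, 0.3800), p(V) = (0.4900, 0.4400, 0.0700).
I(U;V) = H(U) + H(V) − H(U,V).
H(U) = 1.0376, H(V) = 0.8969, H(U,V) = 1.5473.
I(U;V) = 1.0376 + 0.8969 − 1.5473 = 0.387 nats.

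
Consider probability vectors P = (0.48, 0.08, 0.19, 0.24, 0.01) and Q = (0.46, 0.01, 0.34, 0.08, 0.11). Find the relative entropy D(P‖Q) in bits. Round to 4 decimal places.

D(P‖Q) = Σ p·log₂(p/q).
  0.48·log₂(0.48/0.46) = 0.02947
  0.08·log₂(0.08/0.01) = 0.24000
  0.19·log₂(0.19/0.34) = -0.15951
  0.24·log₂(0.24/0.08) = 0.38039
  0.01·log₂(0.01/0.11) = -0.03459
D(P‖Q) = 0.4558 bits.

0.4558 bits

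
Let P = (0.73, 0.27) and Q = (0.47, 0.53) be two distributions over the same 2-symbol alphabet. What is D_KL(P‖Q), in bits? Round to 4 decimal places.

0.2010 bits

D(P‖Q) = Σ p·log₂(p/q).
  0.73·log₂(0.73/0.47) = 0.46372
  0.27·log₂(0.27/0.53) = -0.26272
D(P‖Q) = 0.2010 bits.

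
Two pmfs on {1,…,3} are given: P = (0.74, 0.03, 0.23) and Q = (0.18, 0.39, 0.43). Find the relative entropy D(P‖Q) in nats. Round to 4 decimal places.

D(P‖Q) = Σ p·ln(p/q).
  0.74·ln(0.74/0.18) = 1.04613
  0.03·ln(0.03/0.39) = -0.07695
  0.23·ln(0.23/0.43) = -0.14391
D(P‖Q) = 0.8253 nats.

0.8253 nats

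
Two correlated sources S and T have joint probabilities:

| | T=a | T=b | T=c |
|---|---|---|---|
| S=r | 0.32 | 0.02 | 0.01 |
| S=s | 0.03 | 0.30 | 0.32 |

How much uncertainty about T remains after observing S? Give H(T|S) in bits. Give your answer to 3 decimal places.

Marginals: p(S) = (0.3500, 0.6500), p(T) = (0.3500, 0.3200, 0.3300).
H(T|S) = Σ p(S) · H(T|S=·).
  S=r: p=0.3500, H(T|S=r) = 0.5007
  S=s: p=0.6500, H(T|S=s) = 1.2230
Weighted sum = 0.970 bits.

0.970 bits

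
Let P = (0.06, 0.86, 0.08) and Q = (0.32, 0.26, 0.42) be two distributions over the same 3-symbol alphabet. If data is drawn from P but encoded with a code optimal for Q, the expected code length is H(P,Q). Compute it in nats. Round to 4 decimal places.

H(P,Q) = −Σ p·ln q.
  −0.06·ln(0.32) = 0.06837
  −0.86·ln(0.26) = 1.15848
  −0.08·ln(0.42) = 0.06940
H(P,Q) = 1.2962 nats.

1.2962 nats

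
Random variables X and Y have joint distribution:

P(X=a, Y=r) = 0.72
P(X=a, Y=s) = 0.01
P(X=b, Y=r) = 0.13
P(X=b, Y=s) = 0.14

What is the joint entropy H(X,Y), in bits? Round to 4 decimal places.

1.1874 bits

H(X,Y) = −Σ p(x,y)·log₂ p(x,y) over all 4 cells.
  cell (a,r): −0.72·log₂0.72 = 0.34123
  cell (a,s): −0.01·log₂0.01 = 0.06644
  cell (b,r): −0.13·log₂0.13 = 0.38264
  cell (b,s): −0.14·log₂0.14 = 0.39711
Sum = 1.1874 bits.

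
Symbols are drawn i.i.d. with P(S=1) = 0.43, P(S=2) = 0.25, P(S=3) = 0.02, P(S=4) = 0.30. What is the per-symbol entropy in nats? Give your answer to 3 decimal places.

H(S) = −Σ p·ln p.
  −(0.43)·ln(0.43) = 0.3629
  −(0.25)·ln(0.25) = 0.3466
  −(0.02)·ln(0.02) = 0.0782
  −(0.30)·ln(0.30) = 0.3612
Sum: 0.3629 + 0.3466 + 0.0782 + 0.3612 = 1.149 nats.

1.149 nats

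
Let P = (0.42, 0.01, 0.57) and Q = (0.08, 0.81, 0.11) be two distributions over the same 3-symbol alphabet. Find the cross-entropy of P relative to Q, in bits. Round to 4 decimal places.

H(P,Q) = −Σ p·log₂ q.
  −0.42·log₂(0.08) = 1.53042
  −0.01·log₂(0.81) = 0.00304
  −0.57·log₂(0.11) = 1.81512
H(P,Q) = 3.3486 bits.

3.3486 bits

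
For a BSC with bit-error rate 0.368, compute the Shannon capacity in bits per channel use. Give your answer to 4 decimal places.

0.0509 bits

Binary symmetric channel: C = 1 − h₂(ε) where h₂ is the binary entropy function.
h₂(0.368) = −0.368·log₂0.368 − 0.632·log₂0.632 = 0.9491.
C = 1 − 0.9491 = 0.0509 bits per channel use.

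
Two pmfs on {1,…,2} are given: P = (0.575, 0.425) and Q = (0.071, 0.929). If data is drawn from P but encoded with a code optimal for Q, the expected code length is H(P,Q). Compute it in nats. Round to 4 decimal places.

1.5522 nats

H(P,Q) = −Σ p·ln q.
  −0.575·ln(0.071) = 1.52092
  −0.425·ln(0.929) = 0.03130
H(P,Q) = 1.5522 nats.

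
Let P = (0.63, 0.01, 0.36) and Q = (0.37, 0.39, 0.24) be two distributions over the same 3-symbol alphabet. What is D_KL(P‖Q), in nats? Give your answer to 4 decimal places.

D(P‖Q) = Σ p·ln(p/q).
  0.63·ln(0.63/0.37) = 0.33530
  0.01·ln(0.01/0.39) = -0.03664
  0.36·ln(0.36/0.24) = 0.14597
D(P‖Q) = 0.4446 nats.

0.4446 nats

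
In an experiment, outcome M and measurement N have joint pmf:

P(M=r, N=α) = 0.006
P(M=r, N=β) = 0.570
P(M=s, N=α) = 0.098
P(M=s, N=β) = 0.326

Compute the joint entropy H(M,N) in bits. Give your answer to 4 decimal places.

H(M,N) = −Σ p(x,y)·log₂ p(x,y) over all 4 cells.
  cell (r,α): −0.006·log₂0.006 = 0.04428
  cell (r,β): −0.570·log₂0.570 = 0.46225
  cell (s,α): −0.098·log₂0.098 = 0.32841
  cell (s,β): −0.326·log₂0.326 = 0.52716
Sum = 1.3621 bits.

1.3621 bits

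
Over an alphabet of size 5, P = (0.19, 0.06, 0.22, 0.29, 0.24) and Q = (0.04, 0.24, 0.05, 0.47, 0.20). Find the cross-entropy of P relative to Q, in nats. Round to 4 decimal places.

1.9615 nats

H(P,Q) = −Σ p·ln q.
  −0.19·ln(0.04) = 0.61159
  −0.06·ln(0.24) = 0.08563
  −0.22·ln(0.05) = 0.65906
  −0.29·ln(0.47) = 0.21896
  −0.24·ln(0.20) = 0.38627
H(P,Q) = 1.9615 nats.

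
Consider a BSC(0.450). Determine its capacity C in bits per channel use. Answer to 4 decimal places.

0.0072 bits

Binary symmetric channel: C = 1 − h₂(ε) where h₂ is the binary entropy function.
h₂(0.450) = −0.450·log₂0.450 − 0.550·log₂0.550 = 0.9928.
C = 1 − 0.9928 = 0.0072 bits per channel use.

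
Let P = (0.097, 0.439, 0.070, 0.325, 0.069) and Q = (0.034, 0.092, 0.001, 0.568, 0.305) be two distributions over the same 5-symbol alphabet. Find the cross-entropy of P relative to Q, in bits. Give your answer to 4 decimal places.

H(P,Q) = −Σ p·log₂ q.
  −0.097·log₂(0.034) = 0.47320
  −0.439·log₂(0.092) = 1.51114
  −0.070·log₂(0.001) = 0.69760
  −0.325·log₂(0.568) = 0.26521
  −0.069·log₂(0.305) = 0.11821
H(P,Q) = 3.0654 bits.

3.0654 bits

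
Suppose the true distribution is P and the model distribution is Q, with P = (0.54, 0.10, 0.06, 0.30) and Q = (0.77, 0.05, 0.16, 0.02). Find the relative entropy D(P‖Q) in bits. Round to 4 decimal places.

0.9107 bits

D(P‖Q) = Σ p·log₂(p/q).
  0.54·log₂(0.54/0.77) = -0.27643
  0.10·log₂(0.10/0.05) = 0.10000
  0.06·log₂(0.06/0.16) = -0.08490
  0.30·log₂(0.30/0.02) = 1.17207
D(P‖Q) = 0.9107 bits.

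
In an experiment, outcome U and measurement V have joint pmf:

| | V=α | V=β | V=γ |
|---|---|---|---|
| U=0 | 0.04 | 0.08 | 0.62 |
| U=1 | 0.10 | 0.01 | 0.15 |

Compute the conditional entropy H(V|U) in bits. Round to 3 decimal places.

0.887 bits

Marginals: p(U) = (0.7400, 0.2600), p(V) = (0.1400, 0.0900, 0.7700).
H(V|U) = Σ p(U) · H(V|U=·).
  U=0: p=0.7400, H(V|U=0) = 0.7884
  U=1: p=0.2600, H(V|U=1) = 1.1688
Weighted sum = 0.887 bits.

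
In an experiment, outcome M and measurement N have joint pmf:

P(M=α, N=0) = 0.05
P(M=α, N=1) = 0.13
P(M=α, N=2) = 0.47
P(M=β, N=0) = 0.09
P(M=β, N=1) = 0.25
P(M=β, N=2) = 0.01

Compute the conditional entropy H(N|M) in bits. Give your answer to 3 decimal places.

Marginals: p(M) = (0.6500, 0.3500), p(N) = (0.1400, 0.3800, 0.4800).
H(N|M) = Σ p(M) · H(N|M=·).
  M=α: p=0.6500, H(N|M=α) = 1.0873
  M=β: p=0.3500, H(N|M=β) = 0.9971
Weighted sum = 1.056 bits.

1.056 bits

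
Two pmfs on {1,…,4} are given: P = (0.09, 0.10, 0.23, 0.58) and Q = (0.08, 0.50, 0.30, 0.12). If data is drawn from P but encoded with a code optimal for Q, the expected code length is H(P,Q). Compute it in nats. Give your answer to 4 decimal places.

1.8033 nats

H(P,Q) = −Σ p·ln q.
  −0.09·ln(0.08) = 0.22732
  −0.10·ln(0.50) = 0.06931
  −0.23·ln(0.30) = 0.27691
  −0.58·ln(0.12) = 1.22975
H(P,Q) = 1.8033 nats.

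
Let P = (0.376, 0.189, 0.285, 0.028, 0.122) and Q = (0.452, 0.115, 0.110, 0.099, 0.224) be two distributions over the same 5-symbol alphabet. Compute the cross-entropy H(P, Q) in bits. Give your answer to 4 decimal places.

2.2848 bits

H(P,Q) = −Σ p·log₂ q.
  −0.376·log₂(0.452) = 0.43075
  −0.189·log₂(0.115) = 0.58974
  −0.285·log₂(0.110) = 0.90756
  −0.028·log₂(0.099) = 0.09342
  −0.122·log₂(0.224) = 0.26333
H(P,Q) = 2.2848 bits.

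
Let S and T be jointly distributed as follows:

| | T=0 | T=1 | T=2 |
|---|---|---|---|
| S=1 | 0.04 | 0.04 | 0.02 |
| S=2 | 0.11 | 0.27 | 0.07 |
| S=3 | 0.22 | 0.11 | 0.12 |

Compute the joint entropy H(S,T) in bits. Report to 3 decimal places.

2.811 bits

H(S,T) = −Σ p(x,y)·log₂ p(x,y) over all 9 cells.
  cell (1,0): −0.04·log₂0.04 = 0.1858
  cell (1,1): −0.04·log₂0.04 = 0.1858
  cell (1,2): −0.02·log₂0.02 = 0.1129
  cell (2,0): −0.11·log₂0.11 = 0.3503
  cell (2,1): −0.27·log₂0.27 = 0.5100
  cell (2,2): −0.07·log₂0.07 = 0.2686
  cell (3,0): −0.22·log₂0.22 = 0.4806
  cell (3,1): −0.11·log₂0.11 = 0.3503
  cell (3,2): −0.12·log₂0.12 = 0.3671
Sum = 2.811 bits.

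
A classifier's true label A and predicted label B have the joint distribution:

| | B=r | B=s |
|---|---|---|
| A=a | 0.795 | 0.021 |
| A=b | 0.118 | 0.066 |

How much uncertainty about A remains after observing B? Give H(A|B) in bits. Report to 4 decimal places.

0.5764 bits

Chain rule: H(A|B) = H(A,B) − H(B).
Marginals: p(A) = (0.8160, 0.1840), p(B) = (0.9130, 0.0870).
H(A,B) = 1.0028 bits; H(B) = 0.4264 bits.
H(A|B) = 1.0028 − 0.4264 = 0.5764 bits.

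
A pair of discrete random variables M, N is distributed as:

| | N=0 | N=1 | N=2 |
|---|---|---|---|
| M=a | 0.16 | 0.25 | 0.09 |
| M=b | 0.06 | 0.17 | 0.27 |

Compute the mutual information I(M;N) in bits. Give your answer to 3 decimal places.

Marginals: p(M) = (0.5000, 0.5000), p(N) = (0.2200, 0.4200, 0.3600).
I(M;N) = H(M) + H(N) − H(M,N).
H(M) = 1.0000, H(N) = 1.5368, H(M,N) = 2.4238.
I(M;N) = 1.0000 + 1.5368 − 2.4238 = 0.113 bits.

0.113 bits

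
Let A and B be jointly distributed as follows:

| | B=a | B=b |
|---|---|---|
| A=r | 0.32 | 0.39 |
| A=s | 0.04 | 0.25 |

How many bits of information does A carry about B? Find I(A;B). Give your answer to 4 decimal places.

0.0698 bits

Marginals: p(A) = (0.7100, 0.2900), p(B) = (0.3600, 0.6400).
I(A;B) = Σ p(x,y)·log₂[p(x,y)/(p(x)p(y))].
  (r,a): 0.32·log₂(1.2520) = 0.10374
  (r,b): 0.39·log₂(0.8583) = -0.08599
  (s,a): 0.04·log₂(0.3831) = -0.05536
  (s,b): 0.25·log₂(1.3470) = 0.10743
Sum = 0.0698 bits.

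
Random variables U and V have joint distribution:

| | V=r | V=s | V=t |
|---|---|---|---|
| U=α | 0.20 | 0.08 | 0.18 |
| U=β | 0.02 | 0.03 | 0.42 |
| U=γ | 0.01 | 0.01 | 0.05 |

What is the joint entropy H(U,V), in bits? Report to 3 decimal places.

2.340 bits

H(U,V) = −Σ p(x,y)·log₂ p(x,y) over all 9 cells.
  cell (α,r): −0.20·log₂0.20 = 0.4644
  cell (α,s): −0.08·log₂0.08 = 0.2915
  cell (α,t): −0.18·log₂0.18 = 0.4453
  cell (β,r): −0.02·log₂0.02 = 0.1129
  cell (β,s): −0.03·log₂0.03 = 0.1518
  cell (β,t): −0.42·log₂0.42 = 0.5256
  cell (γ,r): −0.01·log₂0.01 = 0.0664
  cell (γ,s): −0.01·log₂0.01 = 0.0664
  cell (γ,t): −0.05·log₂0.05 = 0.2161
Sum = 2.340 bits.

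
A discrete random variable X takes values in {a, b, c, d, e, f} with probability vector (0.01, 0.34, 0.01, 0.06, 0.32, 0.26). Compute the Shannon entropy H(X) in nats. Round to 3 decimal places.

1.343 nats

H(X) = −Σ p·ln p.
  −(0.01)·ln(0.01) = 0.0461
  −(0.34)·ln(0.34) = 0.3668
  −(0.01)·ln(0.01) = 0.0461
  −(0.06)·ln(0.06) = 0.1688
  −(0.32)·ln(0.32) = 0.3646
  −(0.26)·ln(0.26) = 0.3502
Sum: 0.0461 + 0.3668 + 0.0461 + 0.1688 + 0.3646 + 0.3502 = 1.343 nats.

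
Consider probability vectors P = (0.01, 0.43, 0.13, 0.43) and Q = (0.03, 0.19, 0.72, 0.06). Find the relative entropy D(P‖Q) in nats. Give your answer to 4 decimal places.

D(P‖Q) = Σ p·ln(p/q).
  0.01·ln(0.01/0.03) = -0.01099
  0.43·ln(0.43/0.19) = 0.35121
  0.13·ln(0.13/0.72) = -0.22252
  0.43·ln(0.43/0.06) = 0.84686
D(P‖Q) = 0.9646 nats.

0.9646 nats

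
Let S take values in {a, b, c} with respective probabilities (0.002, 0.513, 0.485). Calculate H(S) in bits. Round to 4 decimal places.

1.0182 bits

H(S) = −Σ p·log₂ p.
  −(0.002)·log₂(0.002) = 0.01793
  −(0.513)·log₂(0.513) = 0.49400
  −(0.485)·log₂(0.485) = 0.50631
Sum: 0.01793 + 0.49400 + 0.50631 = 1.0182 bits.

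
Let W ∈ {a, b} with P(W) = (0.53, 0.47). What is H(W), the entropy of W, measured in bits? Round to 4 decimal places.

0.9974 bits

H(W) = −Σ p·log₂ p.
  −(0.53)·log₂(0.53) = 0.48545
  −(0.47)·log₂(0.47) = 0.51196
Sum: 0.48545 + 0.51196 = 0.9974 bits.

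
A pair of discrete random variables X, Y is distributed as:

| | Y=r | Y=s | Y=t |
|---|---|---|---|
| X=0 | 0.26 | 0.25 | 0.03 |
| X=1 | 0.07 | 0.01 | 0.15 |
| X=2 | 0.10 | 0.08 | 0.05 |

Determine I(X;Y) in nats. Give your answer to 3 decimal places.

0.176 nats

Marginals: p(X) = (0.5400, 0.2300, 0.2300), p(Y) = (0.4300, 0.3400, 0.2300).
I(X;Y) = H(X) + H(Y) − H(X,Y).
H(X) = 1.0088, H(Y) = 1.0677, H(X,Y) = 1.9009.
I(X;Y) = 1.0088 + 1.0677 − 1.9009 = 0.176 nats.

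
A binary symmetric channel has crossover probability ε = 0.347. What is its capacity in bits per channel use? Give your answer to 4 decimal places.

Binary symmetric channel: C = 1 − h₂(ε) where h₂ is the binary entropy function.
h₂(0.347) = −0.347·log₂0.347 − 0.653·log₂0.653 = 0.9314.
C = 1 − 0.9314 = 0.0686 bits per channel use.

0.0686 bits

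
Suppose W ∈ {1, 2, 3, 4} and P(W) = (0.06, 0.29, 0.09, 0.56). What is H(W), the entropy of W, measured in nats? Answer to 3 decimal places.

H(W) = −Σ p·ln p.
  −(0.06)·ln(0.06) = 0.1688
  −(0.29)·ln(0.29) = 0.3590
  −(0.09)·ln(0.09) = 0.2167
  −(0.56)·ln(0.56) = 0.3247
Sum: 0.1688 + 0.3590 + 0.2167 + 0.3247 = 1.069 nats.

1.069 nats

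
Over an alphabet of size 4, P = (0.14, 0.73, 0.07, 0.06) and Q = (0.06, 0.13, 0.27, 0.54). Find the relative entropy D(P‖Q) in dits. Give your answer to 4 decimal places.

D(P‖Q) = Σ p·log₁₀(p/q).
  0.14·log₁₀(0.14/0.06) = 0.05152
  0.73·log₁₀(0.73/0.13) = 0.54705
  0.07·log₁₀(0.07/0.27) = -0.04104
  0.06·log₁₀(0.06/0.54) = -0.05725
D(P‖Q) = 0.5003 dits.

0.5003 dits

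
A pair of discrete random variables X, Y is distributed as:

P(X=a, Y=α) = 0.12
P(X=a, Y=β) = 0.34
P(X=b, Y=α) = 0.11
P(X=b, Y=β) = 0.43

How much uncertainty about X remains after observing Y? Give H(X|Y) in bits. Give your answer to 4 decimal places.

Chain rule: H(X|Y) = H(X,Y) − H(Y).
Marginals: p(X) = (0.4600, 0.5400), p(Y) = (0.2300, 0.7700).
H(X,Y) = 1.7701 bits; H(Y) = 0.7780 bits.
H(X|Y) = 1.7701 − 0.7780 = 0.9921 bits.

0.9921 bits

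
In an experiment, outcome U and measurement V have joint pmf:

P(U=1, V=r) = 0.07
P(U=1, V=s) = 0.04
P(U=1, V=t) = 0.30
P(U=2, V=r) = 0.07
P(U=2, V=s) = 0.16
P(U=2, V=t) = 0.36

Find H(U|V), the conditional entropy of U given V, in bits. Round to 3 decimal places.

0.940 bits

Marginals: p(U) = (0.4100, 0.5900), p(V) = (0.1400, 0.2000, 0.6600).
H(U|V) = Σ p(V) · H(U|V=·).
  V=r: p=0.1400, H(U|V=r) = 1.0000
  V=s: p=0.2000, H(U|V=s) = 0.7219
  V=t: p=0.6600, H(U|V=t) = 0.9940
Weighted sum = 0.940 bits.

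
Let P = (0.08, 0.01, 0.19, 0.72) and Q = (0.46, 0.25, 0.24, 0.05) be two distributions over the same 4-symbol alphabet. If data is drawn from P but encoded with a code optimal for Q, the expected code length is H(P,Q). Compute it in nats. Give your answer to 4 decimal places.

H(P,Q) = −Σ p·ln q.
  −0.08·ln(0.46) = 0.06212
  −0.01·ln(0.25) = 0.01386
  −0.19·ln(0.24) = 0.27115
  −0.72·ln(0.05) = 2.15693
H(P,Q) = 2.5041 nats.

2.5041 nats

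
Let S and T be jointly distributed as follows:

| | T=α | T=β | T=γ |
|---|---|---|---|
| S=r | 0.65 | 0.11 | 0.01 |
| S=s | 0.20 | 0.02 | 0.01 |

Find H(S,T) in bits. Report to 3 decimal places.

H(S,T) = −Σ p(x,y)·log₂ p(x,y) over all 6 cells.
  cell (r,α): −0.65·log₂0.65 = 0.4040
  cell (r,β): −0.11·log₂0.11 = 0.3503
  cell (r,γ): −0.01·log₂0.01 = 0.0664
  cell (s,α): −0.20·log₂0.20 = 0.4644
  cell (s,β): −0.02·log₂0.02 = 0.1129
  cell (s,γ): −0.01·log₂0.01 = 0.0664
Sum = 1.464 bits.

1.464 bits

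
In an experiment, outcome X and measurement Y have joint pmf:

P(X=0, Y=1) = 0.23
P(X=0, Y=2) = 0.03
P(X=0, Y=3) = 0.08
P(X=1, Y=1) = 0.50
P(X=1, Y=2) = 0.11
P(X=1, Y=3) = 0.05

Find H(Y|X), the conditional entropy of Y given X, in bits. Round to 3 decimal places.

Marginals: p(X) = (0.3400, 0.6600), p(Y) = (0.7300, 0.1400, 0.1300).
H(Y|X) = Σ p(X) · H(Y|X=·).
  X=0: p=0.3400, H(Y|X=0) = 1.1817
  X=1: p=0.6600, H(Y|X=1) = 1.0163
Weighted sum = 1.073 bits.

1.073 bits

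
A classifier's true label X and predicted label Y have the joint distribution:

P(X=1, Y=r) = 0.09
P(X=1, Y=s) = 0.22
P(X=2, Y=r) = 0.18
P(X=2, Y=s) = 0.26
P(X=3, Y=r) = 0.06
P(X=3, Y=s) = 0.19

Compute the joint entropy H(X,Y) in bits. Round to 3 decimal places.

H(X,Y) = −Σ p(x,y)·log₂ p(x,y) over all 6 cells.
  cell (1,r): −0.09·log₂0.09 = 0.3127
  cell (1,s): −0.22·log₂0.22 = 0.4806
  cell (2,r): −0.18·log₂0.18 = 0.4453
  cell (2,s): −0.26·log₂0.26 = 0.5053
  cell (3,r): −0.06·log₂0.06 = 0.2435
  cell (3,s): −0.19·log₂0.19 = 0.4552
Sum = 2.443 bits.

2.443 bits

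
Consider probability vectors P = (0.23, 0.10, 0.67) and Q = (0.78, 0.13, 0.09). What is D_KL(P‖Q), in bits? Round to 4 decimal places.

D(P‖Q) = Σ p·log₂(p/q).
  0.23·log₂(0.23/0.78) = -0.40522
  0.10·log₂(0.10/0.13) = -0.03785
  0.67·log₂(0.67/0.09) = 1.94043
D(P‖Q) = 1.4974 bits.

1.4974 bits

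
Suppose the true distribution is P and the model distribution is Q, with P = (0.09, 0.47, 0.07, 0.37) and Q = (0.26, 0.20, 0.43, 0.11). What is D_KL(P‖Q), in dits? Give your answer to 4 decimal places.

D(P‖Q) = Σ p·log₁₀(p/q).
  0.09·log₁₀(0.09/0.26) = -0.04147
  0.47·log₁₀(0.47/0.20) = 0.17440
  0.07·log₁₀(0.07/0.43) = -0.05519
  0.37·log₁₀(0.37/0.11) = 0.19492
D(P‖Q) = 0.2727 dits.

0.2727 dits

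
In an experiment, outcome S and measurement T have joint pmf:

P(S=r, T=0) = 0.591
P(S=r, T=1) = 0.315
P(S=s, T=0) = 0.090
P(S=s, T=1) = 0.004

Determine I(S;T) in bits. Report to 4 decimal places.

Marginals: p(S) = (0.9060, 0.0940), p(T) = (0.6810, 0.3190).
I(S;T) = H(S) + H(T) − H(S,T).
H(S) = 0.4497, H(T) = 0.9033, H(S,T) = 1.3179.
I(S;T) = 0.4497 + 0.9033 − 1.3179 = 0.0351 bits.

0.0351 bits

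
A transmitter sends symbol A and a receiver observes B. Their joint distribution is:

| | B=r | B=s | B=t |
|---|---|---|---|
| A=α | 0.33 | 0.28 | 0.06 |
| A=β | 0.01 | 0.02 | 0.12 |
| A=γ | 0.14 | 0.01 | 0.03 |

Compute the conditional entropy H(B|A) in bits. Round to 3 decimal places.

1.204 bits

Chain rule: H(B|A) = H(A,B) − H(A).
Marginals: p(A) = (0.6700, 0.1500, 0.1800), p(B) = (0.4800, 0.3100, 0.2100).
H(A,B) = 2.4473 bits; H(A) = 1.2430 bits.
H(B|A) = 2.4473 − 1.2430 = 1.204 bits.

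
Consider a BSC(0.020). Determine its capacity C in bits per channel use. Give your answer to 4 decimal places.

Binary symmetric channel: C = 1 − h₂(ε) where h₂ is the binary entropy function.
h₂(0.020) = −0.020·log₂0.020 − 0.980·log₂0.980 = 0.1414.
C = 1 − 0.1414 = 0.8586 bits per channel use.

0.8586 bits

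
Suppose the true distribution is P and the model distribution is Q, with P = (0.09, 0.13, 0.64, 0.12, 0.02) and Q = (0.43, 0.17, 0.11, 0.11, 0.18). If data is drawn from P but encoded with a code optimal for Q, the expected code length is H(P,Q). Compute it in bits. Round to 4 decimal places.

H(P,Q) = −Σ p·log₂ q.
  −0.09·log₂(0.43) = 0.10958
  −0.13·log₂(0.17) = 0.33233
  −0.64·log₂(0.11) = 2.03803
  −0.12·log₂(0.11) = 0.38213
  −0.02·log₂(0.18) = 0.04948
H(P,Q) = 2.9116 bits.

2.9116 bits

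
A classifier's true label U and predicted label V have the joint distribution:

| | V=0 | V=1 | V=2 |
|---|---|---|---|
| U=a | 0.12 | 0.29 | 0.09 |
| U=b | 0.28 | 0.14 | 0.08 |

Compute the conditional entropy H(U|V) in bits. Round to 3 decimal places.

Marginals: p(U) = (0.5000, 0.5000), p(V) = (0.4000, 0.4300, 0.1700).
H(U|V) = Σ p(V) · H(U|V=·).
  V=0: p=0.4000, H(U|V=0) = 0.8813
  V=1: p=0.4300, H(U|V=1) = 0.9103
  V=2: p=0.1700, H(U|V=2) = 0.9975
Weighted sum = 0.914 bits.

0.914 bits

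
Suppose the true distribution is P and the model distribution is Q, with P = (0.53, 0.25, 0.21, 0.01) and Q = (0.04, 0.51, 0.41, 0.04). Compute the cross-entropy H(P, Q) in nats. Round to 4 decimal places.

2.0938 nats

H(P,Q) = −Σ p·ln q.
  −0.53·ln(0.04) = 1.70600
  −0.25·ln(0.51) = 0.16834
  −0.21·ln(0.41) = 0.18724
  −0.01·ln(0.04) = 0.03219
H(P,Q) = 2.0938 nats.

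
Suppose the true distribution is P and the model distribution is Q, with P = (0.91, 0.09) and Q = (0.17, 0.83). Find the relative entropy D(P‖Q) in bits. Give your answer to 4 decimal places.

D(P‖Q) = Σ p·log₂(p/q).
  0.91·log₂(0.91/0.17) = 2.20250
  0.09·log₂(0.09/0.83) = -0.28846
D(P‖Q) = 1.9140 bits.

1.9140 bits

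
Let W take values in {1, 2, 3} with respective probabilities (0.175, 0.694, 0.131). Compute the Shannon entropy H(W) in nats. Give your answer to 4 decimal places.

H(W) = −Σ p·ln p.
  −(0.175)·ln(0.175) = 0.30502
  −(0.694)·ln(0.694) = 0.25351
  −(0.131)·ln(0.131) = 0.26627
Sum: 0.30502 + 0.25351 + 0.26627 = 0.8248 nats.

0.8248 nats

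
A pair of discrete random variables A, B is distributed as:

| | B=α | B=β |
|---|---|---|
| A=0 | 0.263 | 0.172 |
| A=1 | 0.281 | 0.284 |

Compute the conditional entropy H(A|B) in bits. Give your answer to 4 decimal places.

Chain rule: H(A|B) = H(A,B) − H(B).
Marginals: p(A) = (0.4350, 0.5650), p(B) = (0.5440, 0.4560).
H(A,B) = 1.9739 bits; H(B) = 0.9944 bits.
H(A|B) = 1.9739 − 0.9944 = 0.9795 bits.

0.9795 bits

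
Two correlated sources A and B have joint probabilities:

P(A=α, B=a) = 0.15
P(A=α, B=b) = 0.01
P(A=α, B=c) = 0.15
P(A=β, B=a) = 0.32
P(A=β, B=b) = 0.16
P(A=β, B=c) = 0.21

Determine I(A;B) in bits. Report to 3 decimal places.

Marginals: p(A) = (0.3100, 0.6900), p(B) = (0.4700, 0.1700, 0.3600).
I(A;B) = H(A) + H(B) − H(A,B).
H(A) = 0.8932, H(B) = 1.4772, H(A,B) = 2.3094.
I(A;B) = 0.8932 + 1.4772 − 2.3094 = 0.061 bits.

0.061 bits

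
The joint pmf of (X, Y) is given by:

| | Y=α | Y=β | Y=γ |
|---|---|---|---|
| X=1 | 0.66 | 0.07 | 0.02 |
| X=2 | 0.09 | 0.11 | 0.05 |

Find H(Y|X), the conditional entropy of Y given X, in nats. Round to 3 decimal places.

Marginals: p(X) = (0.7500, 0.2500), p(Y) = (0.7500, 0.1800, 0.0700).
H(Y|X) = Σ p(X) · H(Y|X=·).
  X=1: p=0.7500, H(Y|X=1) = 0.4305
  X=2: p=0.2500, H(Y|X=2) = 1.0509
Weighted sum = 0.586 nats.

0.586 nats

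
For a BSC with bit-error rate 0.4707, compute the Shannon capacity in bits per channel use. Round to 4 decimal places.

Binary symmetric channel: C = 1 − h₂(ε) where h₂ is the binary entropy function.
h₂(0.4707) = −0.4707·log₂0.4707 − 0.5293·log₂0.5293 = 0.9975.
C = 1 − 0.9975 = 0.0025 bits per channel use.

0.0025 bits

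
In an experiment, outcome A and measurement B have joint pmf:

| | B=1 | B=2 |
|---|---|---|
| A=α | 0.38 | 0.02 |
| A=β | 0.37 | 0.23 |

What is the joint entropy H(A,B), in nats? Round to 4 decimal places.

H(A,B) = −Σ p(x,y)·ln p(x,y) over all 4 cells.
  cell (α,1): −0.38·ln0.38 = 0.36768
  cell (α,2): −0.02·ln0.02 = 0.07824
  cell (β,1): −0.37·ln0.37 = 0.36787
  cell (β,2): −0.23·ln0.23 = 0.33803
Sum = 1.1518 nats.

1.1518 nats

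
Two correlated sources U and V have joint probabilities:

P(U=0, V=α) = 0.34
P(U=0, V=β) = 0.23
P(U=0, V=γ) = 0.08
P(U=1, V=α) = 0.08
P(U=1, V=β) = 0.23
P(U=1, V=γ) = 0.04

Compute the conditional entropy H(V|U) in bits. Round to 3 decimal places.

1.339 bits

Marginals: p(U) = (0.6500, 0.3500), p(V) = (0.4200, 0.4600, 0.1200).
H(V|U) = Σ p(U) · H(V|U=·).
  U=0: p=0.6500, H(V|U=0) = 1.3914
  U=1: p=0.3500, H(V|U=1) = 1.2424
Weighted sum = 1.339 bits.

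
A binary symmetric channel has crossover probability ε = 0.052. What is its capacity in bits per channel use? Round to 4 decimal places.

0.7052 bits

Binary symmetric channel: C = 1 − h₂(ε) where h₂ is the binary entropy function.
h₂(0.052) = −0.052·log₂0.052 − 0.948·log₂0.948 = 0.2948.
C = 1 − 0.2948 = 0.7052 bits per channel use.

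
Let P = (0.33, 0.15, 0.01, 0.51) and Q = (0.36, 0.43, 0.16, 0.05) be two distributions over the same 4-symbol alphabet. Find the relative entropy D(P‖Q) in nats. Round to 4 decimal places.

D(P‖Q) = Σ p·ln(p/q).
  0.33·ln(0.33/0.36) = -0.02871
  0.15·ln(0.15/0.43) = -0.15797
  0.01·ln(0.01/0.16) = -0.02773
  0.51·ln(0.51/0.05) = 1.18442
D(P‖Q) = 0.9700 nats.

0.9700 nats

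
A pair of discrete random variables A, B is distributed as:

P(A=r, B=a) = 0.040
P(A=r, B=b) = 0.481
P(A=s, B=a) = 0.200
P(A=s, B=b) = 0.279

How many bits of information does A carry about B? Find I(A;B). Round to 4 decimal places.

Marginals: p(A) = (0.5210, 0.4790), p(B) = (0.2400, 0.7600).
I(A;B) = H(A) + H(B) − H(A,B).
H(A) = 0.9987, H(B) = 0.7950, H(A,B) = 1.6718.
I(A;B) = 0.9987 + 0.7950 − 1.6718 = 0.1219 bits.

0.1219 bits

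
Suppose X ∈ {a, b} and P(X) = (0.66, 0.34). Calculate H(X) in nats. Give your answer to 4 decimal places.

0.6410 nats

H(X) = −Σ p·ln p.
  −(0.66)·ln(0.66) = 0.27424
  −(0.34)·ln(0.34) = 0.36680
Sum: 0.27424 + 0.36680 = 0.6410 nats.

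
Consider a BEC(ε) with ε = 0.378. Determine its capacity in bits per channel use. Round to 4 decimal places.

0.6220 bits

Binary erasure channel: capacity C = 1 − ε.
C = 1 − 0.378 = 0.6220 bits per channel use.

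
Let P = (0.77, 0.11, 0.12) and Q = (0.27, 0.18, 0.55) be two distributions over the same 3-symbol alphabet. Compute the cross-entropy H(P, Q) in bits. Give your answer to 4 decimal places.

1.8301 bits

H(P,Q) = −Σ p·log₂ q.
  −0.77·log₂(0.27) = 1.45451
  −0.11·log₂(0.18) = 0.27213
  −0.12·log₂(0.55) = 0.10350
H(P,Q) = 1.8301 bits.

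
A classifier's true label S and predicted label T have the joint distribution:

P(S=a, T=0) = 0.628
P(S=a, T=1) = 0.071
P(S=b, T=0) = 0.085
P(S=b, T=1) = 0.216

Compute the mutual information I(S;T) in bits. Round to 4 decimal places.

Marginals: p(S) = (0.6990, 0.3010), p(T) = (0.7130, 0.2870).
I(S;T) = H(S) + H(T) − H(S,T).
H(S) = 0.8825, H(T) = 0.8648, H(S,T) = 1.4723.
I(S;T) = 0.8825 + 0.8648 − 1.4723 = 0.2750 bits.

0.2750 bits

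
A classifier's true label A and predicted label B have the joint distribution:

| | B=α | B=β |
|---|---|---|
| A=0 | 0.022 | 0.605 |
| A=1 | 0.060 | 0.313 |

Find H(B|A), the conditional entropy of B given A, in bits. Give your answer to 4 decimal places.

0.3749 bits

Chain rule: H(B|A) = H(A,B) − H(A).
Marginals: p(A) = (0.6270, 0.3730), p(B) = (0.0820, 0.9180).
H(A,B) = 1.3278 bits; H(A) = 0.9529 bits.
H(B|A) = 1.3278 − 0.9529 = 0.3749 bits.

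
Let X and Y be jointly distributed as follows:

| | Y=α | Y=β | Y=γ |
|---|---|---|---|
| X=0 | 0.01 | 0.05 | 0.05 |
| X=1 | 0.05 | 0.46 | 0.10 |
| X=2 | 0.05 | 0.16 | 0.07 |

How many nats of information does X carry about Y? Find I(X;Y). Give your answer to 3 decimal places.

0.033 nats

Marginals: p(X) = (0.1100, 0.6100, 0.2800), p(Y) = (0.1100, 0.6700, 0.2200).
I(X;Y) = H(X) + H(Y) − H(X,Y).
H(X) = 0.9008, H(Y) = 0.8442, H(X,Y) = 1.7120.
I(X;Y) = 0.9008 + 0.8442 − 1.7120 = 0.033 nats.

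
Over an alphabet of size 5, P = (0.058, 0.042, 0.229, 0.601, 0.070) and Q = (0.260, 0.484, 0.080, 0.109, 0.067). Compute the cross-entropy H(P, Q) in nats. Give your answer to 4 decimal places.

H(P,Q) = −Σ p·ln q.
  −0.058·ln(0.260) = 0.07813
  −0.042·ln(0.484) = 0.03048
  −0.229·ln(0.080) = 0.57839
  −0.601·ln(0.109) = 1.33206
  −0.070·ln(0.067) = 0.18921
H(P,Q) = 2.2083 nats.

2.2083 nats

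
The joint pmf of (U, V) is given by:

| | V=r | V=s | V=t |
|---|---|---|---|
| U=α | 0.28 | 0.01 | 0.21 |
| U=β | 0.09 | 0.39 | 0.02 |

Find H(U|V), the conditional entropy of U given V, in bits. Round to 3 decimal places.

0.462 bits

Marginals: p(U) = (0.5000, 0.5000), p(V) = (0.3700, 0.4000, 0.2300).
H(U|V) = Σ p(V) · H(U|V=·).
  V=r: p=0.3700, H(U|V=r) = 0.8004
  V=s: p=0.4000, H(U|V=s) = 0.1687
  V=t: p=0.2300, H(U|V=t) = 0.4262
Weighted sum = 0.462 bits.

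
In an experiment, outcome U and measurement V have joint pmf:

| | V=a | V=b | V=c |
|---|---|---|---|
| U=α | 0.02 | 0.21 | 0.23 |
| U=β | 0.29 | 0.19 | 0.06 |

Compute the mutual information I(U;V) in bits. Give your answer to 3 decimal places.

0.276 bits

Marginals: p(U) = (0.4600, 0.5400), p(V) = (0.3100, 0.4000, 0.2900).
I(U;V) = Σ p(x,y)·log₂[p(x,y)/(p(x)p(y))].
  (α,a): 0.02·log₂(0.1403) = -0.0567
  (α,b): 0.21·log₂(1.1413) = 0.0400
  (α,c): 0.23·log₂(1.7241) = 0.1808
  (β,a): 0.29·log₂(1.7324) = 0.2299
  (β,b): 0.19·log₂(0.8796) = -0.0352
  (β,c): 0.06·log₂(0.3831) = -0.0830
Sum = 0.276 bits.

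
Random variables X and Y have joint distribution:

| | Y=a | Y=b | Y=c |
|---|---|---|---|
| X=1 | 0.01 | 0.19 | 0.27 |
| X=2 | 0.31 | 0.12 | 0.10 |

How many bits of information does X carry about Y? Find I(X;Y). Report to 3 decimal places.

Marginals: p(X) = (0.4700, 0.5300), p(Y) = (0.3200, 0.3100, 0.3700).
I(X;Y) = Σ p(x,y)·log₂[p(x,y)/(p(x)p(y))].
  (1,a): 0.01·log₂(0.0665) = -0.0391
  (1,b): 0.19·log₂(1.3040) = 0.0728
  (1,c): 0.27·log₂(1.5526) = 0.1714
  (2,a): 0.31·log₂(1.8278) = 0.2697
  (2,b): 0.12·log₂(0.7304) = -0.0544
  (2,c): 0.10·log₂(0.5099) = -0.0972
Sum = 0.323 bits.

0.323 bits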